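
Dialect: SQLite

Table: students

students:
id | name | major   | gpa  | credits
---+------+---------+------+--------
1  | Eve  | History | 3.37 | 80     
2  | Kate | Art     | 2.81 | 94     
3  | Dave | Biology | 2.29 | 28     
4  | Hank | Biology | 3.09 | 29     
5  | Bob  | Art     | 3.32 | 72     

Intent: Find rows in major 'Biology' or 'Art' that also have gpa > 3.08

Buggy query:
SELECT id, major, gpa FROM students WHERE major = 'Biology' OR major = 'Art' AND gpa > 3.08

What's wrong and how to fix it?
Bug: AND binds tighter than OR, so this parses as major = 'Biology' OR (major = 'Art' AND gpa > 3.08)

Fix: Add parentheses around the OR so the AND applies to both alternatives

Corrected query:
SELECT id, major, gpa FROM students WHERE (major = 'Biology' OR major = 'Art') AND gpa > 3.08

Result:
id | major   | gpa 
---+---------+-----
4  | Biology | 3.09
5  | Art     | 3.32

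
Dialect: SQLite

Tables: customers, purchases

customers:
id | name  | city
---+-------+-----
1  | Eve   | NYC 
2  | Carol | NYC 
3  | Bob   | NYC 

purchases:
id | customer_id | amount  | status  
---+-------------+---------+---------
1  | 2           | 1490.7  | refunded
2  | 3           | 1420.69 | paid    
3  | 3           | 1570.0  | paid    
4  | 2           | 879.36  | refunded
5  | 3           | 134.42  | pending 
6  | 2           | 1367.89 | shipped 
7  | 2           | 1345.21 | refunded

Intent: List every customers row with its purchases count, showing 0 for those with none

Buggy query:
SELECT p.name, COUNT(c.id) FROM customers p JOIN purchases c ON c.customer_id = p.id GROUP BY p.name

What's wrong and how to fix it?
Bug: An inner join excludes parents with zero children

Fix: Switch to LEFT JOIN to retain unmatched parent rows

Corrected query:
SELECT p.name, COUNT(c.id) FROM customers p LEFT JOIN purchases c ON c.customer_id = p.id GROUP BY p.name

Result:
name  | COUNT(c.id)
------+------------
Bob   | 3          
Carol | 4          
Eve   | 0          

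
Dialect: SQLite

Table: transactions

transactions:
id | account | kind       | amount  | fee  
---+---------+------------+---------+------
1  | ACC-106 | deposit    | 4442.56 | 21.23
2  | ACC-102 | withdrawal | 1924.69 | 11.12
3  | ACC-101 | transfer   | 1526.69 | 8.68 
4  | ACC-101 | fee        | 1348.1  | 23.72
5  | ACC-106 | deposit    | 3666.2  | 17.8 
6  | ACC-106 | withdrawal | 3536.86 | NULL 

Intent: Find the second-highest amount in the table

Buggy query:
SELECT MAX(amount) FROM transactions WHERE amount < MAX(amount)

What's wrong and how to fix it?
Bug: MAX(amount) on the right of the comparison is an aggregate-in-WHERE error

Fix: Compute the overall MAX in a subquery, then take MAX of rows below it

Corrected query:
SELECT MAX(amount) FROM transactions WHERE amount < (SELECT MAX(amount) FROM transactions)

Result:
MAX(amount)
-----------
3666.2     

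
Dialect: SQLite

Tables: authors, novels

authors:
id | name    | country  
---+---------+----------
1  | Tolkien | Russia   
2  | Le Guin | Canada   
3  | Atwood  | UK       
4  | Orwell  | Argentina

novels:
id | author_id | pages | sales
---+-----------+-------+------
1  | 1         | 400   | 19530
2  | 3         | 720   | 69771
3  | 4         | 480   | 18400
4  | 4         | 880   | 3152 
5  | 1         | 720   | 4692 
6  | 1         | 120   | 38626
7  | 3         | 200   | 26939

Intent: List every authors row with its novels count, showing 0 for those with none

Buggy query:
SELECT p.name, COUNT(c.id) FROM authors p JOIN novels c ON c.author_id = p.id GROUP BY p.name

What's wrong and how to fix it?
Bug: INNER JOIN drops authors rows that have no matching novels rows

Fix: Switch to LEFT JOIN to retain unmatched parent rows

Corrected query:
SELECT p.name, COUNT(c.id) FROM authors p LEFT JOIN novels c ON c.author_id = p.id GROUP BY p.name

Result:
name    | COUNT(c.id)
--------+------------
Atwood  | 2          
Le Guin | 0          
Orwell  | 2          
Tolkien | 3          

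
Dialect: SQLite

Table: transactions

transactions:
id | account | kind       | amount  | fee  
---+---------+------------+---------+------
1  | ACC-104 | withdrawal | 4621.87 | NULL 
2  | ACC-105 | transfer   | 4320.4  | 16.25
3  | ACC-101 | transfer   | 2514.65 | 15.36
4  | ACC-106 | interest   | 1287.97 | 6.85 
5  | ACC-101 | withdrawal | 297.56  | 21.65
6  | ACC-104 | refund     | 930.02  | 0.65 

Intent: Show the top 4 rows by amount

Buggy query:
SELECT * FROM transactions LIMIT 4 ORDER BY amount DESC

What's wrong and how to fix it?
Bug: ORDER BY cannot follow LIMIT; LIMIT is the final clause

Fix: Sort with ORDER BY, then apply LIMIT

Corrected query:
SELECT * FROM transactions ORDER BY amount DESC LIMIT 4

Result:
id | account | kind       | amount  | fee  
---+---------+------------+---------+------
1  | ACC-104 | withdrawal | 4621.87 | NULL 
2  | ACC-105 | transfer   | 4320.4  | 16.25
3  | ACC-101 | transfer   | 2514.65 | 15.36
4  | ACC-106 | interest   | 1287.97 | 6.85 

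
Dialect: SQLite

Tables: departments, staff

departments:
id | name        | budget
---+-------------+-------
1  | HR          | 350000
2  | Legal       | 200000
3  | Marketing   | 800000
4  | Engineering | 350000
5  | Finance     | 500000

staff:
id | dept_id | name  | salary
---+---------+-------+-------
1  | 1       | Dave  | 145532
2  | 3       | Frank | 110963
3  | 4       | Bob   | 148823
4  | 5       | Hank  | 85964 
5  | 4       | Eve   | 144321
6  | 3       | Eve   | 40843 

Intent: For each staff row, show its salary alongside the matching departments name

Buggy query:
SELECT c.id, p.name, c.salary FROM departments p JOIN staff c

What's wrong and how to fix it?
Bug: Missing join condition: each staff row is matched to all departments rows instead of just its own

Fix: Specify the join condition linking the foreign key to the parent id

Corrected query:
SELECT c.id, p.name, c.salary FROM departments p JOIN staff c ON c.dept_id = p.id

Result:
id | name        | salary
---+-------------+-------
1  | HR          | 145532
2  | Marketing   | 110963
3  | Engineering | 148823
4  | Finance     | 85964 
5  | Engineering | 144321
6  | Marketing   | 40843 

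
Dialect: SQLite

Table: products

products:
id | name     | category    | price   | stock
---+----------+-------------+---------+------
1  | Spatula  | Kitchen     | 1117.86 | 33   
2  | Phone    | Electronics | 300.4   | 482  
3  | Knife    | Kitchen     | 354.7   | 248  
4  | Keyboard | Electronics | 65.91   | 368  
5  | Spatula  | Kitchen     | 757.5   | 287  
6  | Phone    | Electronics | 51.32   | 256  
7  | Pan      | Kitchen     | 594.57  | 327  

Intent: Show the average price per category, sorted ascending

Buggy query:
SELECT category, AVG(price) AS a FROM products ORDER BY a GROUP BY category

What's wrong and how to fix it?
Bug: GROUP BY must precede ORDER BY

Fix: Move ORDER BY to the end, after GROUP BY

Corrected query:
SELECT category, AVG(price) AS a FROM products GROUP BY category ORDER BY a

Result:
category    | a       
------------+---------
Electronics | 139.21  
Kitchen     | 706.1575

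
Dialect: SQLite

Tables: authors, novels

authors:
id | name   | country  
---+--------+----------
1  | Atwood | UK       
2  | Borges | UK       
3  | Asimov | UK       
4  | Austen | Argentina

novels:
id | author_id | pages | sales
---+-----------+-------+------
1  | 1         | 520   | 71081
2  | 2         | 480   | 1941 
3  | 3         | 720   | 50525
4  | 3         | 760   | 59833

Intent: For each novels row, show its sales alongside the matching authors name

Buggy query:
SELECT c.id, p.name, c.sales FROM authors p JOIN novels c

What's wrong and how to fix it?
Bug: Missing join condition: each novels row is matched to all authors rows instead of just its own

Fix: Add ON c.author_id = p.id to the JOIN

Corrected query:
SELECT c.id, p.name, c.sales FROM authors p JOIN novels c ON c.author_id = p.id

Result:
id | name   | sales
---+--------+------
1  | Atwood | 71081
2  | Borges | 1941 
3  | Asimov | 50525
4  | Asimov | 59833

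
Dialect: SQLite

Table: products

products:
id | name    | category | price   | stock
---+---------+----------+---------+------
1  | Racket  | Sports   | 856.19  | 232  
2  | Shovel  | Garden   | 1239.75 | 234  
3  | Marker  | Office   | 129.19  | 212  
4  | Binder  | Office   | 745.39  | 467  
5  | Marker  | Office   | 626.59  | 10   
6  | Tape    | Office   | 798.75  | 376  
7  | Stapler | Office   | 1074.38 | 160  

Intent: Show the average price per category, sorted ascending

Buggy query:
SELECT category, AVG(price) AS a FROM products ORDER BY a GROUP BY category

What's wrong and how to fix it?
Bug: GROUP BY must precede ORDER BY

Fix: Move ORDER BY to the end, after GROUP BY

Corrected query:
SELECT category, AVG(price) AS a FROM products GROUP BY category ORDER BY a

Result:
category | a      
---------+--------
Office   | 674.86 
Sports   | 856.19 
Garden   | 1239.75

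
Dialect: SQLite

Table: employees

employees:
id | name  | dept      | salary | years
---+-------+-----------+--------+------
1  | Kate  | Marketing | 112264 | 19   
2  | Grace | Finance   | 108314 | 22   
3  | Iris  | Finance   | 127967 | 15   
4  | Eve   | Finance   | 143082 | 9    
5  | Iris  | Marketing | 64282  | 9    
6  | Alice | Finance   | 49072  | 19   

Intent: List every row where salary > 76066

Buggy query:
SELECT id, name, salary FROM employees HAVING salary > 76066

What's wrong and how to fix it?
Bug: HAVING filters the output of aggregation, but this query has no GROUP BY and no aggregate functions, so SQLite rejects it (HAVING clause on a non-aggregate query); the condition here is per row

Fix: Use WHERE for row-level filtering

Corrected query:
SELECT id, name, salary FROM employees WHERE salary > 76066

Result:
id | name  | salary
---+-------+-------
1  | Kate  | 112264
2  | Grace | 108314
3  | Iris  | 127967
4  | Eve   | 143082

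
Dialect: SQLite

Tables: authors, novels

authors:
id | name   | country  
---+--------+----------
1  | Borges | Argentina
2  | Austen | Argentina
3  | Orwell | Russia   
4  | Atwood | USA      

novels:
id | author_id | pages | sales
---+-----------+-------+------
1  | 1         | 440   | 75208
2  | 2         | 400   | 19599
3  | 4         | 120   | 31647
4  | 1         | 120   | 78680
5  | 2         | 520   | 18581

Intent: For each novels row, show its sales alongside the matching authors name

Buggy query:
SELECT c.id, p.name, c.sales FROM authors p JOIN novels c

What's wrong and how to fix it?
Bug: Missing join condition: each novels row is matched to all authors rows instead of just its own

Fix: Specify the join condition linking the foreign key to the parent id

Corrected query:
SELECT c.id, p.name, c.sales FROM authors p JOIN novels c ON c.author_id = p.id

Result:
id | name   | sales
---+--------+------
1  | Borges | 75208
2  | Austen | 19599
3  | Atwood | 31647
4  | Borges | 78680
5  | Austen | 18581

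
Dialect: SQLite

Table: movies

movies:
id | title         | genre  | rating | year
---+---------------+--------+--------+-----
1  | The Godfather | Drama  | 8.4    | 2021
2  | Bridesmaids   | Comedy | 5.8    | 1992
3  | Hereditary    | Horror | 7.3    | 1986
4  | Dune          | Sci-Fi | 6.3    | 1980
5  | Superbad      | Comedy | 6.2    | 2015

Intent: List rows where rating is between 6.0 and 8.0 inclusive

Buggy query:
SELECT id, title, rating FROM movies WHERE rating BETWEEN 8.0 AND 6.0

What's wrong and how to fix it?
Bug: The bounds are reversed; BETWEEN a AND b requires a <= b to match anything

Fix: Write BETWEEN 6.0 AND 8.0

Corrected query:
SELECT id, title, rating FROM movies WHERE rating BETWEEN 6.0 AND 8.0

Result:
id | title      | rating
---+------------+-------
3  | Hereditary | 7.3   
4  | Dune       | 6.3   
5  | Superbad   | 6.2   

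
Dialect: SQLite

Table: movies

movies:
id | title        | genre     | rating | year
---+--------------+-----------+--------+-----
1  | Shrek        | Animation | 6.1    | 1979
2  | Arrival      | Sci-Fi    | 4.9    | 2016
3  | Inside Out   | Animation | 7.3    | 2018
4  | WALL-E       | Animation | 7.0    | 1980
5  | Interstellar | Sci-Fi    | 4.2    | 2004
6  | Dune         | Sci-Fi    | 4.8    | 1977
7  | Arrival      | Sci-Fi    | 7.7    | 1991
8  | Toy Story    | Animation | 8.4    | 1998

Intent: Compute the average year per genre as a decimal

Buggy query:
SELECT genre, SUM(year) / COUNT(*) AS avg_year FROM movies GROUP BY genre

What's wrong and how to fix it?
Bug: SUM(year) and COUNT(*) are both integers; the division truncates the fractional part

Fix: Cast one side to REAL so the division keeps the fractional part

Corrected query:
SELECT genre, SUM(year) * 1.0 / COUNT(*) AS avg_year FROM movies GROUP BY genre

Result:
genre     | avg_year
----------+---------
Animation | 1993.75 
Sci-Fi    | 1997    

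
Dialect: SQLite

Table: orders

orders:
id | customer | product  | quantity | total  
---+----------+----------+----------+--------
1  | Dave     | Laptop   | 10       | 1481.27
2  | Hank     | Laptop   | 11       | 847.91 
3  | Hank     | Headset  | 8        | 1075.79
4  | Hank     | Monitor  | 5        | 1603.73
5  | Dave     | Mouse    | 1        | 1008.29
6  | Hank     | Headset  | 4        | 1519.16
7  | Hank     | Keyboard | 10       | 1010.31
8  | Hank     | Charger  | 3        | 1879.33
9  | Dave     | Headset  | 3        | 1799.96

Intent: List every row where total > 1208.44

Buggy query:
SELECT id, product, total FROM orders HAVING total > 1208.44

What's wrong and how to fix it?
Bug: This is a non-aggregate query (no GROUP BY, no aggregates), so in SQLite the HAVING clause is invalid here; a row-level condition belongs in WHERE

Fix: Replace HAVING with WHERE since the condition applies to individual rows

Corrected query:
SELECT id, product, total FROM orders WHERE total > 1208.44

Result:
id | product | total  
---+---------+--------
1  | Laptop  | 1481.27
4  | Monitor | 1603.73
6  | Headset | 1519.16
8  | Charger | 1879.33
9  | Headset | 1799.96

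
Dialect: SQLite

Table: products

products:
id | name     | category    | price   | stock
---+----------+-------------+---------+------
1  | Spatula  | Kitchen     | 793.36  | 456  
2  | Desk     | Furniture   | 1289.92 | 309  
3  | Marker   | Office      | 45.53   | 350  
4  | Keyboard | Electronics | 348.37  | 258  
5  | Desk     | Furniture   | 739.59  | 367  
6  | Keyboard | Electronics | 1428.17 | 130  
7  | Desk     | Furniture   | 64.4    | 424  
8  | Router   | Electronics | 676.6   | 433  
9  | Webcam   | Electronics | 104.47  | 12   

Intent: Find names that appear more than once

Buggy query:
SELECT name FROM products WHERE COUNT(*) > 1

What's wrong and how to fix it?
Bug: COUNT(*) is an aggregate and cannot be used in WHERE

Fix: Group first, then use HAVING for the count condition

Corrected query:
SELECT name FROM products GROUP BY name HAVING COUNT(*) > 1

Result:
name    
--------
Desk    
Keyboard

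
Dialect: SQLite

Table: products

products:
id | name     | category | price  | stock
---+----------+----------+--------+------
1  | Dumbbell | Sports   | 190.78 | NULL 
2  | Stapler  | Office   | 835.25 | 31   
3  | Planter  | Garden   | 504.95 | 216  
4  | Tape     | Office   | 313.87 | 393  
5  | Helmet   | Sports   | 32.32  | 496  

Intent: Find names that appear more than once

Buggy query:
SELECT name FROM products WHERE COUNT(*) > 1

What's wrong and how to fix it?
Bug: WHERE can't reference COUNT(*); aggregates are computed after WHERE

Fix: GROUP BY name, then filter groups with HAVING COUNT(*) > 1

Corrected query:
SELECT name FROM products GROUP BY name HAVING COUNT(*) > 1

Result:
(no rows)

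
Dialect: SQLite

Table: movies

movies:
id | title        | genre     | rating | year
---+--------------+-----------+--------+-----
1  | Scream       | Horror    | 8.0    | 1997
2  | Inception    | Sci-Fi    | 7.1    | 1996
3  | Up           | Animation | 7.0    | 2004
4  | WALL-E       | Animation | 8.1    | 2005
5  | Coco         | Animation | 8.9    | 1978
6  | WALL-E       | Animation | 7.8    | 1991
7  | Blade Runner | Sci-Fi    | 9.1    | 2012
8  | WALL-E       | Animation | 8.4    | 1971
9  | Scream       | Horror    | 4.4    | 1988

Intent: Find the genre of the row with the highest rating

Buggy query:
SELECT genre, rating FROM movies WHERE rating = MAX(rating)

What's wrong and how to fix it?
Bug: WHERE is evaluated per row; an aggregate over the whole table isn't defined there

Fix: Wrap MAX in a scalar subquery so WHERE compares against a single value

Corrected query:
SELECT genre, rating FROM movies WHERE rating = (SELECT MAX(rating) FROM movies)

Result:
genre  | rating
-------+-------
Sci-Fi | 9.1   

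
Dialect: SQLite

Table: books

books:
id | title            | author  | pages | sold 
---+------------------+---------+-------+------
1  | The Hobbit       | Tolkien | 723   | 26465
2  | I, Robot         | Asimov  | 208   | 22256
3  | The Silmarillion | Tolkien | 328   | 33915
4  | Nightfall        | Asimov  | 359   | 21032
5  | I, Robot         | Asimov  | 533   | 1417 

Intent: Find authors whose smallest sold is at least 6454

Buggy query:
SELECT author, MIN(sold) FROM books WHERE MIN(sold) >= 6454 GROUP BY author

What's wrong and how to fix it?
Bug: Aggregates like MIN are computed per group after WHERE runs

Fix: Use HAVING for the per-group MIN condition

Corrected query:
SELECT author, MIN(sold) FROM books GROUP BY author HAVING MIN(sold) >= 6454

Result:
author  | MIN(sold)
--------+----------
Tolkien | 26465    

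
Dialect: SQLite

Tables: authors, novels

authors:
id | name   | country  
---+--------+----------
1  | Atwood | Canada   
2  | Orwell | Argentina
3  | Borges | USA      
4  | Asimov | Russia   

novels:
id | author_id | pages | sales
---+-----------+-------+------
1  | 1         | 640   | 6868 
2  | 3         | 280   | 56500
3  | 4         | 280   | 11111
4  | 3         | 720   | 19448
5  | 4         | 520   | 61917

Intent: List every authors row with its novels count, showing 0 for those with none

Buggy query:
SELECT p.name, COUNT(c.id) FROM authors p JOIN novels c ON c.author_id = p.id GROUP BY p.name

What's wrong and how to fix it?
Bug: An inner join excludes parents with zero children

Fix: Switch to LEFT JOIN to retain unmatched parent rows

Corrected query:
SELECT p.name, COUNT(c.id) FROM authors p LEFT JOIN novels c ON c.author_id = p.id GROUP BY p.name

Result:
name   | COUNT(c.id)
-------+------------
Asimov | 2          
Atwood | 1          
Borges | 2          
Orwell | 0          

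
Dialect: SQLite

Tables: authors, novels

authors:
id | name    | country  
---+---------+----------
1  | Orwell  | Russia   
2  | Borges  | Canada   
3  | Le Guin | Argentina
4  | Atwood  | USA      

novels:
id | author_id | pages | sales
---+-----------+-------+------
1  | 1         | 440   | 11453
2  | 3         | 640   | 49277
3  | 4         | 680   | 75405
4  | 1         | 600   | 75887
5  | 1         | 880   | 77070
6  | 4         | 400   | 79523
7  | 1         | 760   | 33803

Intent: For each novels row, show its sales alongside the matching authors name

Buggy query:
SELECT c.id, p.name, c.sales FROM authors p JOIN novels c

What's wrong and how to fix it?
Bug: JOIN with no ON clause produces a cartesian product; every novels row pairs with every authors row

Fix: Specify the join condition linking the foreign key to the parent id

Corrected query:
SELECT c.id, p.name, c.sales FROM authors p JOIN novels c ON c.author_id = p.id

Result:
id | name    | sales
---+---------+------
1  | Orwell  | 11453
2  | Le Guin | 49277
3  | Atwood  | 75405
4  | Orwell  | 75887
5  | Orwell  | 77070
6  | Atwood  | 79523
7  | Orwell  | 33803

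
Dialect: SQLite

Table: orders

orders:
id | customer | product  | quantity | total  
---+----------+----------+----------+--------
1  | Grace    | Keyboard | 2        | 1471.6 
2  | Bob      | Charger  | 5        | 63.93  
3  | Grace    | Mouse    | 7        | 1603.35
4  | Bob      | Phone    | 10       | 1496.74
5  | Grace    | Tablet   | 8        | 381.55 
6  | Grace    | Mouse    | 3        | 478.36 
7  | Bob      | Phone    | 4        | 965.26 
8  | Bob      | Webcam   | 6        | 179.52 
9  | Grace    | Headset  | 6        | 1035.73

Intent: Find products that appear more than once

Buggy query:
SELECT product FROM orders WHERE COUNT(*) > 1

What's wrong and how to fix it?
Bug: COUNT(*) is an aggregate and cannot be used in WHERE

Fix: GROUP BY product, then filter groups with HAVING COUNT(*) > 1

Corrected query:
SELECT product FROM orders GROUP BY product HAVING COUNT(*) > 1

Result:
product
-------
Mouse  
Phone  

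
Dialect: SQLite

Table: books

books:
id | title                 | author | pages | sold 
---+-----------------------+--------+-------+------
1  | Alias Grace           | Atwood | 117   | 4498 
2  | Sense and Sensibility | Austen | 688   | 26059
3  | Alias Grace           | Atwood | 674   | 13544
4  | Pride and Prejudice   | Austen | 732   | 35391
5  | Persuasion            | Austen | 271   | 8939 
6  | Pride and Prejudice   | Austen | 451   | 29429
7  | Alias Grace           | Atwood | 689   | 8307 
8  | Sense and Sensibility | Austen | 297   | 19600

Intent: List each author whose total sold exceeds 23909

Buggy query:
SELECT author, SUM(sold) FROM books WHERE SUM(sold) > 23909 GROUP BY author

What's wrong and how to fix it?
Bug: SUM(sold) is an aggregate, but WHERE filters rows before aggregation

Fix: Move the aggregate condition to a HAVING clause

Corrected query:
SELECT author, SUM(sold) FROM books GROUP BY author HAVING SUM(sold) > 23909

Result:
author | SUM(sold)
-------+----------
Atwood | 26349    
Austen | 119418   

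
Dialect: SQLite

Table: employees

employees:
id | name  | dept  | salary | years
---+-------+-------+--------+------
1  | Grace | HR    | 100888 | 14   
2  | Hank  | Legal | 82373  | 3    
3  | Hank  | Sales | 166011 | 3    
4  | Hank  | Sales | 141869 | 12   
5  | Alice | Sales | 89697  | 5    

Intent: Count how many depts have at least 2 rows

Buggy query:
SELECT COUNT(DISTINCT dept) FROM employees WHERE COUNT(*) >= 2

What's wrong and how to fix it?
Bug: WHERE filters individual rows, not groups, so a group-level COUNT is invalid there

Fix: Use a subquery that GROUPs and filters with HAVING, then count its rows

Corrected query:
SELECT COUNT(*) FROM (SELECT dept FROM employees GROUP BY dept HAVING COUNT(*) >= 2)

Result:
COUNT(*)
--------
1       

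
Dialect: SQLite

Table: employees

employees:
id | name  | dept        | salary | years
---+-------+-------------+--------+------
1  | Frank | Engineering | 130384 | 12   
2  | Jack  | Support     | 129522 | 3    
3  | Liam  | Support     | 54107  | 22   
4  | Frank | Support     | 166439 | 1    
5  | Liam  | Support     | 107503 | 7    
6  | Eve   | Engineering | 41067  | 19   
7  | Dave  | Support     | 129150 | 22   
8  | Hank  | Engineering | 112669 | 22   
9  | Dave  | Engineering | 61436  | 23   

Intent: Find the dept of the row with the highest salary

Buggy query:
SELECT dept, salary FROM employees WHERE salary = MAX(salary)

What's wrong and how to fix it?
Bug: WHERE is evaluated per row; an aggregate over the whole table isn't defined there

Fix: Use a subquery: WHERE salary = (SELECT MAX(salary) FROM employees)

Corrected query:
SELECT dept, salary FROM employees WHERE salary = (SELECT MAX(salary) FROM employees)

Result:
dept    | salary
--------+-------
Support | 166439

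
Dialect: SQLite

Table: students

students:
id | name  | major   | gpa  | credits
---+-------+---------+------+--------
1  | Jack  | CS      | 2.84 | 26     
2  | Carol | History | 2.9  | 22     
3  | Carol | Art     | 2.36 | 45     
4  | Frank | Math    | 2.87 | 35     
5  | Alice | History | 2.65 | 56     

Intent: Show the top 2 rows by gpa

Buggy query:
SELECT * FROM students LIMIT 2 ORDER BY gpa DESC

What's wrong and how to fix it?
Bug: ORDER BY cannot follow LIMIT; LIMIT is the final clause

Fix: Swap the clauses: ORDER BY first, then LIMIT

Corrected query:
SELECT * FROM students ORDER BY gpa DESC LIMIT 2

Result:
id | name  | major   | gpa  | credits
---+-------+---------+------+--------
2  | Carol | History | 2.9  | 22     
4  | Frank | Math    | 2.87 | 35     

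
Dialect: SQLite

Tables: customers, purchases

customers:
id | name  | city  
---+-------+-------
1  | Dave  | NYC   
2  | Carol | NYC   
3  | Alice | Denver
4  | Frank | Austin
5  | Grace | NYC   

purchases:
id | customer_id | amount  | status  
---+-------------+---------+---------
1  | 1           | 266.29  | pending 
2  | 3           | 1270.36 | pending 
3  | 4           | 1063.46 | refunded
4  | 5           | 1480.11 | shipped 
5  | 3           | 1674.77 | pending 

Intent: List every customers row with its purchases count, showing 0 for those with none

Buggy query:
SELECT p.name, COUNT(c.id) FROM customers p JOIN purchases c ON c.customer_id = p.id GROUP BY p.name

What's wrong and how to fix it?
Bug: An inner join excludes parents with zero children

Fix: Use LEFT JOIN so parents without children still appear (COUNT(c.id) gives 0)

Corrected query:
SELECT p.name, COUNT(c.id) FROM customers p LEFT JOIN purchases c ON c.customer_id = p.id GROUP BY p.name

Result:
name  | COUNT(c.id)
------+------------
Alice | 2          
Carol | 0          
Dave  | 1          
Frank | 1          
Grace | 1          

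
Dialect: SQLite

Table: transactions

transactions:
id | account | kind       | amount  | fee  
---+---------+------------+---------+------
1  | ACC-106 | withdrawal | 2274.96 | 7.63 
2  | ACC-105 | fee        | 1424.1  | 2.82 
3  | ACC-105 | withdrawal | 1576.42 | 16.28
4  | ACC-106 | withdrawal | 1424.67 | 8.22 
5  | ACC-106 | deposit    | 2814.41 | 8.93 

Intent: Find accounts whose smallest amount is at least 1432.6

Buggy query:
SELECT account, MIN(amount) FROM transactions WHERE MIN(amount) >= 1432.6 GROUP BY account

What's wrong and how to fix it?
Bug: Aggregates like MIN are computed per group after WHERE runs

Fix: Replace WHERE with HAVING after the GROUP BY

Corrected query:
SELECT account, MIN(amount) FROM transactions GROUP BY account HAVING MIN(amount) >= 1432.6

Result:
(no rows)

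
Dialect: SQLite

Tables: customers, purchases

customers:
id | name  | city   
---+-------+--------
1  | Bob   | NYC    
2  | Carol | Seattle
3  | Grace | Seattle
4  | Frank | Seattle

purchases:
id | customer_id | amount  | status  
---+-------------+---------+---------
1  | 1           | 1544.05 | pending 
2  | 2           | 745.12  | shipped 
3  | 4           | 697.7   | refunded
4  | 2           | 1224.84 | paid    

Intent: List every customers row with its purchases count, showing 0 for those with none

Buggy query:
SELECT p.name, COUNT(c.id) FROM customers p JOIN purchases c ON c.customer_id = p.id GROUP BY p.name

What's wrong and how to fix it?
Bug: An inner join excludes parents with zero children

Fix: Use LEFT JOIN so parents without children still appear (COUNT(c.id) gives 0)

Corrected query:
SELECT p.name, COUNT(c.id) FROM customers p LEFT JOIN purchases c ON c.customer_id = p.id GROUP BY p.name

Result:
name  | COUNT(c.id)
------+------------
Bob   | 1          
Carol | 2          
Frank | 1          
Grace | 0          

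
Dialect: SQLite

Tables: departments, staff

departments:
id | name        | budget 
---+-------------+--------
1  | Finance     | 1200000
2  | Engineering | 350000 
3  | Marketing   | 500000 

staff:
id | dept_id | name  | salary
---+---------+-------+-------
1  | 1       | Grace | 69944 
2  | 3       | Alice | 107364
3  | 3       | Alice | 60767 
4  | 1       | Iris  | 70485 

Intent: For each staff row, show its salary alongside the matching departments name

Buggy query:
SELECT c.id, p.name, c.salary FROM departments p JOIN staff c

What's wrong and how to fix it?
Bug: JOIN with no ON clause produces a cartesian product; every staff row pairs with every departments row

Fix: Add ON c.dept_id = p.id to the JOIN

Corrected query:
SELECT c.id, p.name, c.salary FROM departments p JOIN staff c ON c.dept_id = p.id

Result:
id | name      | salary
---+-----------+-------
1  | Finance   | 69944 
2  | Marketing | 107364
3  | Marketing | 60767 
4  | Finance   | 70485 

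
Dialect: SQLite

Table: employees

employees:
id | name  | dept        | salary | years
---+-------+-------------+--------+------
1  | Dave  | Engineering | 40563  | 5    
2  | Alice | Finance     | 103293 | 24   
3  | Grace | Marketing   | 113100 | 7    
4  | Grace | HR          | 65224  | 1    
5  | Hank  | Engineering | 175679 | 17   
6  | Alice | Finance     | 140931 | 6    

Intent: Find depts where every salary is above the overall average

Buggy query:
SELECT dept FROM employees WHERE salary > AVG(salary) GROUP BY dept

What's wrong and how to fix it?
Bug: AVG() is an aggregate; it can't sit directly in WHERE

Fix: Compute the overall average in a scalar subquery and compare each group's MIN against it in HAVING

Corrected query:
SELECT dept FROM employees GROUP BY dept HAVING MIN(salary) > (SELECT AVG(salary) FROM employees)

Result:
dept     
---------
Marketing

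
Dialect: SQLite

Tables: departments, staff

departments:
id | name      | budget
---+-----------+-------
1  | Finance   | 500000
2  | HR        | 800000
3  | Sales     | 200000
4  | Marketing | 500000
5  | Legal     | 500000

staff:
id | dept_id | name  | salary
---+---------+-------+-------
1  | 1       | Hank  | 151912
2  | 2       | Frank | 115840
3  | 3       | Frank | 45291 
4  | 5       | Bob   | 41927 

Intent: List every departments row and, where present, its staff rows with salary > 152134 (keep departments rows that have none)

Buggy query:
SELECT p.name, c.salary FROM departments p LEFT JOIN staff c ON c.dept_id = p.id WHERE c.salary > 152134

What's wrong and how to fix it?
Bug: Filtering c.salary in WHERE discards the NULL rows produced by LEFT JOIN, turning it into an inner join

Fix: Move the right-table condition into the ON clause so unmatched parents are kept

Corrected query:
SELECT p.name, c.salary FROM departments p LEFT JOIN staff c ON c.dept_id = p.id AND c.salary > 152134

Result:
name      | salary
----------+-------
Finance   | NULL  
HR        | NULL  
Sales     | NULL  
Marketing | NULL  
Legal     | NULL  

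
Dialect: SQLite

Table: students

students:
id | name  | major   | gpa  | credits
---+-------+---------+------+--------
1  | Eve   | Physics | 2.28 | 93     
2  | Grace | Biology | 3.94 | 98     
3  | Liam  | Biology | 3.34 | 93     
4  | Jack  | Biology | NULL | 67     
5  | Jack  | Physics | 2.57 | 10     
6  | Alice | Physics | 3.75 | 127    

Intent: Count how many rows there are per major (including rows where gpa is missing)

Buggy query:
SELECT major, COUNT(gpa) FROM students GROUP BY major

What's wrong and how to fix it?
Bug: COUNT(gpa) skips NULLs, so groups with missing gpa are undercounted

Fix: Replace COUNT(gpa) with COUNT(*)

Corrected query:
SELECT major, COUNT(*) FROM students GROUP BY major

Result:
major   | COUNT(*)
--------+---------
Biology | 3       
Physics | 3       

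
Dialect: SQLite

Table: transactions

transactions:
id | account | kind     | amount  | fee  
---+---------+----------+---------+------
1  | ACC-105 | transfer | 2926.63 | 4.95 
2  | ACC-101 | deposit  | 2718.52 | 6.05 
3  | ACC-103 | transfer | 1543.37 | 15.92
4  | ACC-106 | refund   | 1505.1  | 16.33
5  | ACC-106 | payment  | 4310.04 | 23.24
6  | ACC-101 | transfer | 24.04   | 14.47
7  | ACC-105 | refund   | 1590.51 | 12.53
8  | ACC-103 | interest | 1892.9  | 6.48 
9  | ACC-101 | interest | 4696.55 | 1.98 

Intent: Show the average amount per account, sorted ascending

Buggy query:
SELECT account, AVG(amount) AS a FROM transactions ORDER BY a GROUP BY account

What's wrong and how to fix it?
Bug: ORDER BY appears before GROUP BY; SQL clause order requires GROUP BY first

Fix: Reorder: SELECT … FROM … GROUP BY … ORDER BY …

Corrected query:
SELECT account, AVG(amount) AS a FROM transactions GROUP BY account ORDER BY a

Result:
account | a          
--------+------------
ACC-103 | 1718.135   
ACC-105 | 2258.57    
ACC-101 | 2479.703333
ACC-106 | 2907.57    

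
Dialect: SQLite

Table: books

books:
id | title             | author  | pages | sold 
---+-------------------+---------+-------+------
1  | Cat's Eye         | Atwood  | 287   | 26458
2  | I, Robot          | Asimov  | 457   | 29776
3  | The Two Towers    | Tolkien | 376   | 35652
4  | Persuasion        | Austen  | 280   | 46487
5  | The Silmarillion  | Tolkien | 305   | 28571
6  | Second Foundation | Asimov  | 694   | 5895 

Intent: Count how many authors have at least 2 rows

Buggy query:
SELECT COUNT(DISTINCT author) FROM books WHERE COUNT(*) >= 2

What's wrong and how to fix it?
Bug: COUNT(*) cannot appear in WHERE; the per-group count doesn't exist yet

Fix: Group first with HAVING COUNT(*) >= 2, then COUNT the resulting groups

Corrected query:
SELECT COUNT(*) FROM (SELECT author FROM books GROUP BY author HAVING COUNT(*) >= 2)

Result:
COUNT(*)
--------
2       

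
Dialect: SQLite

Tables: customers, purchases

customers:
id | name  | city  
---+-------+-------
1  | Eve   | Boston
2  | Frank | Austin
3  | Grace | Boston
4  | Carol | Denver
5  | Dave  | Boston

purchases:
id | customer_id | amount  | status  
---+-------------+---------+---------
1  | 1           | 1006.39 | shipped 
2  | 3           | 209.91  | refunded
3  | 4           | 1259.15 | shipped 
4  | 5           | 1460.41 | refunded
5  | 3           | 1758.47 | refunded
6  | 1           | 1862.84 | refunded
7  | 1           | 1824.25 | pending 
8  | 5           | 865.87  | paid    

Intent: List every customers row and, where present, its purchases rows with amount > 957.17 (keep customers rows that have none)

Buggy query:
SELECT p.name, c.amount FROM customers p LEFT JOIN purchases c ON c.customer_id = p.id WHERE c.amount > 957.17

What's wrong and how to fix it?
Bug: Filtering c.amount in WHERE discards the NULL rows produced by LEFT JOIN, turning it into an inner join

Fix: Move the right-table condition into the ON clause so unmatched parents are kept

Corrected query:
SELECT p.name, c.amount FROM customers p LEFT JOIN purchases c ON c.customer_id = p.id AND c.amount > 957.17

Result:
name  | amount 
------+--------
Eve   | 1006.39
Eve   | 1824.25
Eve   | 1862.84
Frank | NULL   
Grace | 1758.47
Carol | 1259.15
Dave  | 1460.41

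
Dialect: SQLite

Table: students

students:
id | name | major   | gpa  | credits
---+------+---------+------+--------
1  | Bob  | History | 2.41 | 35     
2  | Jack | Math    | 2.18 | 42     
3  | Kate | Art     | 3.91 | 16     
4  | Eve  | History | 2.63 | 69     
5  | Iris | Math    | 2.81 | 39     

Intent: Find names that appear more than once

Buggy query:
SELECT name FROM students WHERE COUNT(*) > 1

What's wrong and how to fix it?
Bug: WHERE can't reference COUNT(*); aggregates are computed after WHERE

Fix: GROUP BY name, then filter groups with HAVING COUNT(*) > 1

Corrected query:
SELECT name FROM students GROUP BY name HAVING COUNT(*) > 1

Result:
(no rows)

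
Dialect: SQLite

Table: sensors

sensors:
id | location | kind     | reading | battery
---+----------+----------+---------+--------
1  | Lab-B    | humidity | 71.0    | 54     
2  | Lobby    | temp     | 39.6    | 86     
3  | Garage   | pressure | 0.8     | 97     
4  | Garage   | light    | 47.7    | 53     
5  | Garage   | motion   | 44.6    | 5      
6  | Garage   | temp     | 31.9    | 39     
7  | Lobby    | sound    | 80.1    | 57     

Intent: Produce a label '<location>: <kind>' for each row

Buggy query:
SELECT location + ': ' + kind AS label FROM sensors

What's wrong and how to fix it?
Bug: SQLite uses || for string concatenation; + coerces text to numbers (yielding 0)

Fix: Use the || operator for string concatenation

Corrected query:
SELECT location || ': ' || kind AS label FROM sensors

Result:
label           
----------------
Lab-B: humidity 
Lobby: temp     
Garage: pressure
Garage: light   
Garage: motion  
Garage: temp    
Lobby: sound    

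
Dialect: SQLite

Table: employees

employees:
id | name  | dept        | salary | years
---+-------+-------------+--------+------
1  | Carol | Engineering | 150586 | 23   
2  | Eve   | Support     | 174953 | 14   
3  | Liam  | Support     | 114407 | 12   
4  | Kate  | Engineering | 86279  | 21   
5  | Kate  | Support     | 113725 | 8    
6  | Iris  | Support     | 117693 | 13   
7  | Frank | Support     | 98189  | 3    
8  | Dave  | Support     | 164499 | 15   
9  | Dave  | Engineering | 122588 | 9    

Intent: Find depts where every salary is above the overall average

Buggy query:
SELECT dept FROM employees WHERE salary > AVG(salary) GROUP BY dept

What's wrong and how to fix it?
Bug: WHERE evaluates per row before aggregation, so AVG() is unavailable

Fix: Compute the overall average in a scalar subquery and compare each group's MIN against it in HAVING

Corrected query:
SELECT dept FROM employees GROUP BY dept HAVING MIN(salary) > (SELECT AVG(salary) FROM employees)

Result:
(no rows)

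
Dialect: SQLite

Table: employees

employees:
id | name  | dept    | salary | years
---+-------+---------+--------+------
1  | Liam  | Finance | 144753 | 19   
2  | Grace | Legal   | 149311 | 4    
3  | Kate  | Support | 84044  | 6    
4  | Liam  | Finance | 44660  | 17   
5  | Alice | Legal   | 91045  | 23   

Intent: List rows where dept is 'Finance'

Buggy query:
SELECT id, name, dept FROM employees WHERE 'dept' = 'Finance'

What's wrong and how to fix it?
Bug: Single quotes denote string literals in SQL; the column name is being compared as a constant string

Fix: Remove the quotes around the column name (or use double quotes for an identifier)

Corrected query:
SELECT id, name, dept FROM employees WHERE dept = 'Finance'

Result:
id | name | dept   
---+------+--------
1  | Liam | Finance
4  | Liam | Finance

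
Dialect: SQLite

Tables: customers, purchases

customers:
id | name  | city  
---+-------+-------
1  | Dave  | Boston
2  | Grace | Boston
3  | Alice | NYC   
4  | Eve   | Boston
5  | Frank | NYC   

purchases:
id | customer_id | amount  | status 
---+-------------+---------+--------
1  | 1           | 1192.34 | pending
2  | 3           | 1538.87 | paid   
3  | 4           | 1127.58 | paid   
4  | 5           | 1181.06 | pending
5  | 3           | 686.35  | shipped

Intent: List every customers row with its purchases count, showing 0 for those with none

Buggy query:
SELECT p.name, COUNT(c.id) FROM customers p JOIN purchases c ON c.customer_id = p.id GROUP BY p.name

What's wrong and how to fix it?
Bug: An inner join excludes parents with zero children

Fix: Switch to LEFT JOIN to retain unmatched parent rows

Corrected query:
SELECT p.name, COUNT(c.id) FROM customers p LEFT JOIN purchases c ON c.customer_id = p.id GROUP BY p.name

Result:
name  | COUNT(c.id)
------+------------
Alice | 2          
Dave  | 1          
Eve   | 1          
Frank | 1          
Grace | 0          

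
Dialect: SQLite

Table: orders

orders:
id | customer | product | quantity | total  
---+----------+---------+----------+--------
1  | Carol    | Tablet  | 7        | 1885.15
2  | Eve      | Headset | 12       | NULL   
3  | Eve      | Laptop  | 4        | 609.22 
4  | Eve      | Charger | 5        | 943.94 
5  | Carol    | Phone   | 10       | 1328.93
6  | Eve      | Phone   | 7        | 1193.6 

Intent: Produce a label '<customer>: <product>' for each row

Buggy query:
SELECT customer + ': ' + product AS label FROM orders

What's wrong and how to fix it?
Bug: '+' is numeric addition; on text columns SQLite converts them to 0 instead of concatenating

Fix: Replace + with || to concatenate text

Corrected query:
SELECT customer || ': ' || product AS label FROM orders

Result:
label        
-------------
Carol: Tablet
Eve: Headset 
Eve: Laptop  
Eve: Charger 
Carol: Phone 
Eve: Phone   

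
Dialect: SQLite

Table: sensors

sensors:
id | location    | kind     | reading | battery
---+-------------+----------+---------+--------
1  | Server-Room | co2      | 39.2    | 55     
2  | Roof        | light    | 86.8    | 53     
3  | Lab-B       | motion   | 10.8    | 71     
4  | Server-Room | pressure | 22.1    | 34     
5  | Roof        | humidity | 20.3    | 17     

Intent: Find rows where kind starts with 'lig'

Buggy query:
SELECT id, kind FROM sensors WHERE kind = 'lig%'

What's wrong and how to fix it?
Bug: Wildcards only work with LIKE; '=' treats '%' as a literal character

Fix: Replace '=' with LIKE so 'lig%' is treated as a pattern

Corrected query:
SELECT id, kind FROM sensors WHERE kind LIKE 'lig%'

Result:
id | kind 
---+------
2  | light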